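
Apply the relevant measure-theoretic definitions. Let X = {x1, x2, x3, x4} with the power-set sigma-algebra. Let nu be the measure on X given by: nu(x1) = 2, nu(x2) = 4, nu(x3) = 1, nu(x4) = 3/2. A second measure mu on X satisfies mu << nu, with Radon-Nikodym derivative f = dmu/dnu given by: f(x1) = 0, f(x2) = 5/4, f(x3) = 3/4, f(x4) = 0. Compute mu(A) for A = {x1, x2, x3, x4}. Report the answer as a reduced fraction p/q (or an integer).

By the defining property of the Radon-Nikodym derivative, for every measurable set A,
  mu(A) = integral_A f dnu.
Since nu is a discrete measure concentrated on the atoms of X, the integral over A reduces to the sum
  mu(A) = sum_{x in A} f(x) * nu({x}).
Computing each term:
  x1: f(x1) * nu(x1) = 0 * 2 = 0.
  x2: f(x2) * nu(x2) = 5/4 * 4 = 5.
  x3: f(x3) * nu(x3) = 3/4 * 1 = 3/4.
  x4: f(x4) * nu(x4) = 0 * 3/2 = 0.
Summing: mu(A) = 0 + 5 + 3/4 + 0 = 23/4.

23/4


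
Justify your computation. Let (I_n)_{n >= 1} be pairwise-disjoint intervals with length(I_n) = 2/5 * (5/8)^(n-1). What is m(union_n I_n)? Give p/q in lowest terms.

By countable additivity of the Lebesgue measure on pairwise disjoint measurable sets,
  m(union_{n >= 1} I_n) = sum_{n >= 1} m(I_n) = sum_{n >= 1} a * r^(n-1),
  with a = 2/5 and r = 5/8.
Since 0 < r = 5/8 < 1, the geometric series converges:
  sum_{n >= 1} a * r^(n-1) = a / (1 - r).
  = 2/5 / (1 - 5/8)
  = 2/5 / (3/8)
  = 16/15.

16/15


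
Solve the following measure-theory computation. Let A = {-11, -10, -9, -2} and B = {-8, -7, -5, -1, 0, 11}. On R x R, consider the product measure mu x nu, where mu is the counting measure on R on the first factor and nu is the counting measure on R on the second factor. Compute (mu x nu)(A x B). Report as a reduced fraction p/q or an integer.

For a measurable rectangle A x B, the product measure satisfies
  (mu x nu)(A x B) = mu(A) * nu(B).
  mu(A) = 4.
  nu(B) = 6.
  (mu x nu)(A x B) = 4 * 6 = 24.

24


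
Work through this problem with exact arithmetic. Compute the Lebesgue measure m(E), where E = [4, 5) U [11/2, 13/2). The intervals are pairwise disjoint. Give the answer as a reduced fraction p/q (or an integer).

For pairwise disjoint intervals, m(union_i I_i) = sum_i m(I_i),
and m is invariant under swapping open/closed endpoints (single points have measure 0).
So m(E) = sum_i (b_i - a_i).
  I_1 has length 5 - 4 = 1.
  I_2 has length 13/2 - 11/2 = 1.
Summing:
  m(E) = 1 + 1 = 2.

2


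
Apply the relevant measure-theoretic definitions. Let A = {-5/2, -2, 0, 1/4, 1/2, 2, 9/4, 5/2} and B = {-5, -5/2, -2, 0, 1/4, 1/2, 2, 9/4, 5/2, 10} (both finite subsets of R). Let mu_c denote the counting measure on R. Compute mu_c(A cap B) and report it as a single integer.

Counting measure on a finite set equals cardinality. mu_c(A cap B) = |A cap B| (elements appearing in both).
Enumerating the elements of A that also lie in B gives 8 element(s).
So mu_c(A cap B) = 8.

8


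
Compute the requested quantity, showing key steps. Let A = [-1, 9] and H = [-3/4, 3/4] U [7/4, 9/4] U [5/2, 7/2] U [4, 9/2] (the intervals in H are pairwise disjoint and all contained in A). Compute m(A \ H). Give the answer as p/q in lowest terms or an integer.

The ambient interval has length m(A) = 9 - (-1) = 10.
Since the holes are disjoint and sit inside A, by finite additivity
  m(H) = sum_i (b_i - a_i), and m(A \ H) = m(A) - m(H).
Computing the hole measures:
  m(H_1) = 3/4 - (-3/4) = 3/2.
  m(H_2) = 9/4 - 7/4 = 1/2.
  m(H_3) = 7/2 - 5/2 = 1.
  m(H_4) = 9/2 - 4 = 1/2.
Summed: m(H) = 3/2 + 1/2 + 1 + 1/2 = 7/2.
So m(A \ H) = 10 - 7/2 = 13/2.

13/2


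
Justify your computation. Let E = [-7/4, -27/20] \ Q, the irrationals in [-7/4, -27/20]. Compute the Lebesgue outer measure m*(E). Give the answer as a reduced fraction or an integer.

The interval I = [-7/4, -27/20] has m(I) = -27/20 - (-7/4) = 2/5 (endpoints are measure-zero, so open/closed/half-open agree). Write I = (I cap Q) u (I \ Q). The rationals in I are countable, so m*(I cap Q) = 0 (cover each rational by intervals whose total length is arbitrarily small). By countable subadditivity m*(I) <= m*(I cap Q) + m*(I \ Q), hence m*(I \ Q) >= m(I) = 2/5. The reverse inequality m*(I \ Q) <= m*(I) = 2/5 is trivial since (I \ Q) is a subset of I. Therefore m*(I \ Q) = 2/5.

2/5


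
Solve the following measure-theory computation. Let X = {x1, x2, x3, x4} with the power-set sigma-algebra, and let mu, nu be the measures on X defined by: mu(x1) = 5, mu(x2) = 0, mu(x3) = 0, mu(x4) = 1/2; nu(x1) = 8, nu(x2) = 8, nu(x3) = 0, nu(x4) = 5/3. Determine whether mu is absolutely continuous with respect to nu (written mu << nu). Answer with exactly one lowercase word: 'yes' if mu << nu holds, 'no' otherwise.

mu << nu means: every nu-null measurable set is also mu-null; equivalently, for every atom x, if nu({x}) = 0 then mu({x}) = 0.
Checking each atom:
  x1: nu = 8 > 0 -> no constraint.
  x2: nu = 8 > 0 -> no constraint.
  x3: nu = 0, mu = 0 -> consistent with mu << nu.
  x4: nu = 5/3 > 0 -> no constraint.
No atom violates the condition. Therefore mu << nu.

yes


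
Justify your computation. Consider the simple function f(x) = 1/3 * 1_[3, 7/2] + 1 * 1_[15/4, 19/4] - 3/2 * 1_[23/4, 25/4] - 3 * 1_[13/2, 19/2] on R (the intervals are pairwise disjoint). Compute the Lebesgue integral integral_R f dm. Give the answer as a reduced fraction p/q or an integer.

For a simple function f = sum_i c_i * 1_{A_i} with disjoint A_i,
  integral f dm = sum_i c_i * m(A_i).
Lengths of the A_i:
  m(A_1) = 7/2 - 3 = 1/2.
  m(A_2) = 19/4 - 15/4 = 1.
  m(A_3) = 25/4 - 23/4 = 1/2.
  m(A_4) = 19/2 - 13/2 = 3.
Contributions c_i * m(A_i):
  (1/3) * (1/2) = 1/6.
  (1) * (1) = 1.
  (-3/2) * (1/2) = -3/4.
  (-3) * (3) = -9.
Total: 1/6 + 1 - 3/4 - 9 = -103/12.

-103/12


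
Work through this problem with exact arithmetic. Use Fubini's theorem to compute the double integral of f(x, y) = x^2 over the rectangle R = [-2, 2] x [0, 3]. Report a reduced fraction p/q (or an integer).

f(x, y) is a tensor product of a function of x and a function of y, and both factors are bounded continuous (hence Lebesgue integrable) on the rectangle, so Fubini's theorem applies:
  integral_R f d(m x m) = (integral_a1^b1 x^2 dx) * (integral_a2^b2 1 dy).
Inner integral in x: integral_{-2}^{2} x^2 dx = (2^3 - (-2)^3)/3
  = 16/3.
Inner integral in y: integral_{0}^{3} 1 dy = (3^1 - 0^1)/1
  = 3.
Product: (16/3) * (3) = 16.

16


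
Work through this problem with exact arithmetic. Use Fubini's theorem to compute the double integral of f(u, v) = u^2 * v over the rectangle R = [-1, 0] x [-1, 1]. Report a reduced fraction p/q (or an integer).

f(u, v) is a tensor product of a function of u and a function of v, and both factors are bounded continuous (hence Lebesgue integrable) on the rectangle, so Fubini's theorem applies:
  integral_R f d(m x m) = (integral_a1^b1 u^2 du) * (integral_a2^b2 v dv).
Inner integral in u: integral_{-1}^{0} u^2 du = (0^3 - (-1)^3)/3
  = 1/3.
Inner integral in v: integral_{-1}^{1} v dv = (1^2 - (-1)^2)/2
  = 0.
Product: (1/3) * (0) = 0.

0


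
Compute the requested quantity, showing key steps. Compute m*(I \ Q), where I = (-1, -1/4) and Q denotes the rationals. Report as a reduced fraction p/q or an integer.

The interval I = (-1, -1/4) has m(I) = -1/4 - (-1) = 3/4 (endpoints are measure-zero, so open/closed/half-open agree). Write I = (I cap Q) u (I \ Q). The rationals in I are countable, so m*(I cap Q) = 0 (cover each rational by intervals whose total length is arbitrarily small). By countable subadditivity m*(I) <= m*(I cap Q) + m*(I \ Q), hence m*(I \ Q) >= m(I) = 3/4. The reverse inequality m*(I \ Q) <= m*(I) = 3/4 is trivial since (I \ Q) is a subset of I. Therefore m*(I \ Q) = 3/4.

3/4


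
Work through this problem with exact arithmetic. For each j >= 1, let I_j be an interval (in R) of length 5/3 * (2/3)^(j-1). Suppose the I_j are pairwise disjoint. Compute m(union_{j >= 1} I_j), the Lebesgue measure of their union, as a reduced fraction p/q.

By countable additivity of the Lebesgue measure on pairwise disjoint measurable sets,
  m(union_{j >= 1} I_j) = sum_{j >= 1} m(I_j) = sum_{j >= 1} a * r^(j-1),
  with a = 5/3 and r = 2/3.
Since 0 < r = 2/3 < 1, the geometric series converges:
  sum_{j >= 1} a * r^(j-1) = a / (1 - r).
  = 5/3 / (1 - 2/3)
  = 5/3 / (1/3)
  = 5.

5


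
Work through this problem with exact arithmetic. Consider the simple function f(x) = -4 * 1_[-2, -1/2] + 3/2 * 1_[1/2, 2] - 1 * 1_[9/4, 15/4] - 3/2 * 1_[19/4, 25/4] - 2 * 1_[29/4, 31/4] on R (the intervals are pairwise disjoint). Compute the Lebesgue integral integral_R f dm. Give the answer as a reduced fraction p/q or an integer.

For a simple function f = sum_i c_i * 1_{A_i} with disjoint A_i,
  integral f dm = sum_i c_i * m(A_i).
Lengths of the A_i:
  m(A_1) = -1/2 - (-2) = 3/2.
  m(A_2) = 2 - 1/2 = 3/2.
  m(A_3) = 15/4 - 9/4 = 3/2.
  m(A_4) = 25/4 - 19/4 = 3/2.
  m(A_5) = 31/4 - 29/4 = 1/2.
Contributions c_i * m(A_i):
  (-4) * (3/2) = -6.
  (3/2) * (3/2) = 9/4.
  (-1) * (3/2) = -3/2.
  (-3/2) * (3/2) = -9/4.
  (-2) * (1/2) = -1.
Total: -6 + 9/4 - 3/2 - 9/4 - 1 = -17/2.

-17/2


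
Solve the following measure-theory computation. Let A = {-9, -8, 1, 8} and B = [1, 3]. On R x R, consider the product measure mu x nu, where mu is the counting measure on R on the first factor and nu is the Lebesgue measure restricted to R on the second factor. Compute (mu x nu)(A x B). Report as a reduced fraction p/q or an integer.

For a measurable rectangle A x B, the product measure satisfies
  (mu x nu)(A x B) = mu(A) * nu(B).
  mu(A) = 4.
  nu(B) = 2.
  (mu x nu)(A x B) = 4 * 2 = 8.

8


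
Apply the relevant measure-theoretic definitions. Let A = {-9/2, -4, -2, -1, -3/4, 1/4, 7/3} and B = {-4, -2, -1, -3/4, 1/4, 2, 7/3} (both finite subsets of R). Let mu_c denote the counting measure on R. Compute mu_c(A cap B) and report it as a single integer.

Counting measure on a finite set equals cardinality. mu_c(A cap B) = |A cap B| (elements appearing in both).
Enumerating the elements of A that also lie in B gives 6 element(s).
So mu_c(A cap B) = 6.

6


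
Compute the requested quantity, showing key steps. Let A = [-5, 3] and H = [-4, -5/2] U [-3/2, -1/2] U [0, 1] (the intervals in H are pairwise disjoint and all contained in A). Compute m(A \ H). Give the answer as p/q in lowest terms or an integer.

The ambient interval has length m(A) = 3 - (-5) = 8.
Since the holes are disjoint and sit inside A, by finite additivity
  m(H) = sum_i (b_i - a_i), and m(A \ H) = m(A) - m(H).
Computing the hole measures:
  m(H_1) = -5/2 - (-4) = 3/2.
  m(H_2) = -1/2 - (-3/2) = 1.
  m(H_3) = 1 - 0 = 1.
Summed: m(H) = 3/2 + 1 + 1 = 7/2.
So m(A \ H) = 8 - 7/2 = 9/2.

9/2


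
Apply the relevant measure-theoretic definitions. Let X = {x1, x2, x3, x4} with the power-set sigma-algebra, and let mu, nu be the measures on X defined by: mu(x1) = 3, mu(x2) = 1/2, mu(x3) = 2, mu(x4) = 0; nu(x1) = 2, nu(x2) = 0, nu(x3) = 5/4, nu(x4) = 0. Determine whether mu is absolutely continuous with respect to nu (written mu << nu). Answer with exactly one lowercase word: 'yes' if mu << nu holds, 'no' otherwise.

mu << nu means: every nu-null measurable set is also mu-null; equivalently, for every atom x, if nu({x}) = 0 then mu({x}) = 0.
Checking each atom:
  x1: nu = 2 > 0 -> no constraint.
  x2: nu = 0, mu = 1/2 > 0 -> violates mu << nu.
  x3: nu = 5/4 > 0 -> no constraint.
  x4: nu = 0, mu = 0 -> consistent with mu << nu.
The atom(s) x2 violate the condition (nu = 0 but mu > 0). Therefore mu is NOT absolutely continuous w.r.t. nu.

no


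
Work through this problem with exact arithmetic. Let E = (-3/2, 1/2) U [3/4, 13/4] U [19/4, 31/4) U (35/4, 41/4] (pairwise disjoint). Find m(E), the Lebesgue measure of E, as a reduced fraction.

For pairwise disjoint intervals, m(union_i I_i) = sum_i m(I_i),
and m is invariant under swapping open/closed endpoints (single points have measure 0).
So m(E) = sum_i (b_i - a_i).
  I_1 has length 1/2 - (-3/2) = 2.
  I_2 has length 13/4 - 3/4 = 5/2.
  I_3 has length 31/4 - 19/4 = 3.
  I_4 has length 41/4 - 35/4 = 3/2.
Summing:
  m(E) = 2 + 5/2 + 3 + 3/2 = 9.

9


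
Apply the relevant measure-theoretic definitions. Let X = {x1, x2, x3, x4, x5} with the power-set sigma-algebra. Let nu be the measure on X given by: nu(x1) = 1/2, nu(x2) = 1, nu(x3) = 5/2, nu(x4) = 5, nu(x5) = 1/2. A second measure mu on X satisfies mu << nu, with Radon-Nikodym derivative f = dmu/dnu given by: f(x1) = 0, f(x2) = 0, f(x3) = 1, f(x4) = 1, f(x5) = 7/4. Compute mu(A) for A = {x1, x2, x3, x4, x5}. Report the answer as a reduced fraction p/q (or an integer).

By the defining property of the Radon-Nikodym derivative, for every measurable set A,
  mu(A) = integral_A f dnu.
Since nu is a discrete measure concentrated on the atoms of X, the integral over A reduces to the sum
  mu(A) = sum_{x in A} f(x) * nu({x}).
Computing each term:
  x1: f(x1) * nu(x1) = 0 * 1/2 = 0.
  x2: f(x2) * nu(x2) = 0 * 1 = 0.
  x3: f(x3) * nu(x3) = 1 * 5/2 = 5/2.
  x4: f(x4) * nu(x4) = 1 * 5 = 5.
  x5: f(x5) * nu(x5) = 7/4 * 1/2 = 7/8.
Summing: mu(A) = 0 + 0 + 5/2 + 5 + 7/8 = 67/8.

67/8


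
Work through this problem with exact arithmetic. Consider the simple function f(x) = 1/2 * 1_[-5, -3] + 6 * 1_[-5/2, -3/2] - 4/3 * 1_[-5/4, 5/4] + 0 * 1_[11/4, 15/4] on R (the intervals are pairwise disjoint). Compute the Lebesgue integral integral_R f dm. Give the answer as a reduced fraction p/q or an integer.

For a simple function f = sum_i c_i * 1_{A_i} with disjoint A_i,
  integral f dm = sum_i c_i * m(A_i).
Lengths of the A_i:
  m(A_1) = -3 - (-5) = 2.
  m(A_2) = -3/2 - (-5/2) = 1.
  m(A_3) = 5/4 - (-5/4) = 5/2.
  m(A_4) = 15/4 - 11/4 = 1.
Contributions c_i * m(A_i):
  (1/2) * (2) = 1.
  (6) * (1) = 6.
  (-4/3) * (5/2) = -10/3.
  (0) * (1) = 0.
Total: 1 + 6 - 10/3 + 0 = 11/3.

11/3


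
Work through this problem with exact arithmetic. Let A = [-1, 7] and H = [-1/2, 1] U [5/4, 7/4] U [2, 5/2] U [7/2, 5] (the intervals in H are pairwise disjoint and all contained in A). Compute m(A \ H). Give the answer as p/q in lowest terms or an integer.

The ambient interval has length m(A) = 7 - (-1) = 8.
Since the holes are disjoint and sit inside A, by finite additivity
  m(H) = sum_i (b_i - a_i), and m(A \ H) = m(A) - m(H).
Computing the hole measures:
  m(H_1) = 1 - (-1/2) = 3/2.
  m(H_2) = 7/4 - 5/4 = 1/2.
  m(H_3) = 5/2 - 2 = 1/2.
  m(H_4) = 5 - 7/2 = 3/2.
Summed: m(H) = 3/2 + 1/2 + 1/2 + 3/2 = 4.
So m(A \ H) = 8 - 4 = 4.

4


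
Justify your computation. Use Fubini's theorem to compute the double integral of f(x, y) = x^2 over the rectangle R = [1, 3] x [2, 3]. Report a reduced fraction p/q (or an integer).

f(x, y) is a tensor product of a function of x and a function of y, and both factors are bounded continuous (hence Lebesgue integrable) on the rectangle, so Fubini's theorem applies:
  integral_R f d(m x m) = (integral_a1^b1 x^2 dx) * (integral_a2^b2 1 dy).
Inner integral in x: integral_{1}^{3} x^2 dx = (3^3 - 1^3)/3
  = 26/3.
Inner integral in y: integral_{2}^{3} 1 dy = (3^1 - 2^1)/1
  = 1.
Product: (26/3) * (1) = 26/3.

26/3


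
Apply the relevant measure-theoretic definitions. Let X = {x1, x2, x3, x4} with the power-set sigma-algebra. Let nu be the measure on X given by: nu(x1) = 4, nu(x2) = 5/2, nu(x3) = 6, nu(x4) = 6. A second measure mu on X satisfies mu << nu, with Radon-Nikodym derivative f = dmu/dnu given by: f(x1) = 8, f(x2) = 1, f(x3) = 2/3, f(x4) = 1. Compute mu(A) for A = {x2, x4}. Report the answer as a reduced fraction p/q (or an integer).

By the defining property of the Radon-Nikodym derivative, for every measurable set A,
  mu(A) = integral_A f dnu.
Since nu is a discrete measure concentrated on the atoms of X, the integral over A reduces to the sum
  mu(A) = sum_{x in A} f(x) * nu({x}).
Computing each term:
  x2: f(x2) * nu(x2) = 1 * 5/2 = 5/2.
  x4: f(x4) * nu(x4) = 1 * 6 = 6.
Summing: mu(A) = 5/2 + 6 = 17/2.

17/2


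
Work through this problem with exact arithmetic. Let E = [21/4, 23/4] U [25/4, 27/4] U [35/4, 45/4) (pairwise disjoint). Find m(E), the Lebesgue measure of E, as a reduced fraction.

For pairwise disjoint intervals, m(union_i I_i) = sum_i m(I_i),
and m is invariant under swapping open/closed endpoints (single points have measure 0).
So m(E) = sum_i (b_i - a_i).
  I_1 has length 23/4 - 21/4 = 1/2.
  I_2 has length 27/4 - 25/4 = 1/2.
  I_3 has length 45/4 - 35/4 = 5/2.
Summing:
  m(E) = 1/2 + 1/2 + 5/2 = 7/2.

7/2


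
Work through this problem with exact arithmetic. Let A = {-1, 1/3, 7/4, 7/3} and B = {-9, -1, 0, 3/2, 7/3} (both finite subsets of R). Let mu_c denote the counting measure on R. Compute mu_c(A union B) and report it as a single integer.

Counting measure on a finite set equals cardinality. By inclusion-exclusion, |A union B| = |A| + |B| - |A cap B|.
|A| = 4, |B| = 5, |A cap B| = 2.
So mu_c(A union B) = 4 + 5 - 2 = 7.

7


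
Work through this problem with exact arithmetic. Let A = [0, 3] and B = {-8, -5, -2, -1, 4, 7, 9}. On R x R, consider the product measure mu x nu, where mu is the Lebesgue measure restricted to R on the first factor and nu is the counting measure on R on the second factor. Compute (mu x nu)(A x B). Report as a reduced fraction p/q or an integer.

For a measurable rectangle A x B, the product measure satisfies
  (mu x nu)(A x B) = mu(A) * nu(B).
  mu(A) = 3.
  nu(B) = 7.
  (mu x nu)(A x B) = 3 * 7 = 21.

21


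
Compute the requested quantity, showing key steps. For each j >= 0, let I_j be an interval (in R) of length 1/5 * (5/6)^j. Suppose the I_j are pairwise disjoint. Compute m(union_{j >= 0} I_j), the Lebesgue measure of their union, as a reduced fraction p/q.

By countable additivity of the Lebesgue measure on pairwise disjoint measurable sets,
  m(union_{j >= 0} I_j) = sum_{j >= 0} m(I_j) = sum_{j >= 0} a * r^j,
  with a = 1/5 and r = 5/6.
Since 0 < r = 5/6 < 1, the geometric series converges:
  sum_{j >= 0} a * r^j = a / (1 - r).
  = 1/5 / (1 - 5/6)
  = 1/5 / (1/6)
  = 6/5.

6/5


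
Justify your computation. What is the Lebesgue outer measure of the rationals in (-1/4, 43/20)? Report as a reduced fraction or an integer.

Q cap (-1/4, 43/20) is countable; list its elements as q_1, q_2, ... . Fix eps > 0 and cover the k-th point by an interval of length eps * 2^(-k). The cover has total length eps * sum_{k>=1} 2^(-k) = eps, so by definition of outer measure m*(Q cap (-1/4, 43/20)) <= eps. Since eps was arbitrary and m* >= 0, the outer measure is 0.

0


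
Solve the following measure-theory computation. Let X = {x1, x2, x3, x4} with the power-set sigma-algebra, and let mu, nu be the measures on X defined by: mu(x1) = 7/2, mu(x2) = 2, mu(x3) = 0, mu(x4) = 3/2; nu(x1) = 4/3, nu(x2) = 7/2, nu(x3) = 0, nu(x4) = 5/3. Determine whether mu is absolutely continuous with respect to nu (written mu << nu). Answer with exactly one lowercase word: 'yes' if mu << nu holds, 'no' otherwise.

mu << nu means: every nu-null measurable set is also mu-null; equivalently, for every atom x, if nu({x}) = 0 then mu({x}) = 0.
Checking each atom:
  x1: nu = 4/3 > 0 -> no constraint.
  x2: nu = 7/2 > 0 -> no constraint.
  x3: nu = 0, mu = 0 -> consistent with mu << nu.
  x4: nu = 5/3 > 0 -> no constraint.
No atom violates the condition. Therefore mu << nu.

yes


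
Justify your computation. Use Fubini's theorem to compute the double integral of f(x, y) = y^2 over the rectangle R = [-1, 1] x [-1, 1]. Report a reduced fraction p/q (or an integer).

f(x, y) is a tensor product of a function of x and a function of y, and both factors are bounded continuous (hence Lebesgue integrable) on the rectangle, so Fubini's theorem applies:
  integral_R f d(m x m) = (integral_a1^b1 1 dx) * (integral_a2^b2 y^2 dy).
Inner integral in x: integral_{-1}^{1} 1 dx = (1^1 - (-1)^1)/1
  = 2.
Inner integral in y: integral_{-1}^{1} y^2 dy = (1^3 - (-1)^3)/3
  = 2/3.
Product: (2) * (2/3) = 4/3.

4/3


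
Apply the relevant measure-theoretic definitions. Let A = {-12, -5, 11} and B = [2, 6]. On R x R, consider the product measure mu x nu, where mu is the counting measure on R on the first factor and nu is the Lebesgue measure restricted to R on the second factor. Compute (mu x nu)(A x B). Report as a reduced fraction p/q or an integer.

For a measurable rectangle A x B, the product measure satisfies
  (mu x nu)(A x B) = mu(A) * nu(B).
  mu(A) = 3.
  nu(B) = 4.
  (mu x nu)(A x B) = 3 * 4 = 12.

12


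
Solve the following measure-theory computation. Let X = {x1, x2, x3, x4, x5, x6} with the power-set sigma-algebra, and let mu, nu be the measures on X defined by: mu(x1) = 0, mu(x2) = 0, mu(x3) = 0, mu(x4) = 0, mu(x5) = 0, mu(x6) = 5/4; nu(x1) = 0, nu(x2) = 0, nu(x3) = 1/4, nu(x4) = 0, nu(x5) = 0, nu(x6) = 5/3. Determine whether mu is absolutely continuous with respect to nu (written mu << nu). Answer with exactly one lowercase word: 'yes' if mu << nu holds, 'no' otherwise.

mu << nu means: every nu-null measurable set is also mu-null; equivalently, for every atom x, if nu({x}) = 0 then mu({x}) = 0.
Checking each atom:
  x1: nu = 0, mu = 0 -> consistent with mu << nu.
  x2: nu = 0, mu = 0 -> consistent with mu << nu.
  x3: nu = 1/4 > 0 -> no constraint.
  x4: nu = 0, mu = 0 -> consistent with mu << nu.
  x5: nu = 0, mu = 0 -> consistent with mu << nu.
  x6: nu = 5/3 > 0 -> no constraint.
No atom violates the condition. Therefore mu << nu.

yes


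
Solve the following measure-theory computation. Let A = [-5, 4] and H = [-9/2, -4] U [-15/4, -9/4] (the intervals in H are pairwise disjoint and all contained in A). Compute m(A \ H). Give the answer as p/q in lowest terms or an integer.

The ambient interval has length m(A) = 4 - (-5) = 9.
Since the holes are disjoint and sit inside A, by finite additivity
  m(H) = sum_i (b_i - a_i), and m(A \ H) = m(A) - m(H).
Computing the hole measures:
  m(H_1) = -4 - (-9/2) = 1/2.
  m(H_2) = -9/4 - (-15/4) = 3/2.
Summed: m(H) = 1/2 + 3/2 = 2.
So m(A \ H) = 9 - 2 = 7.

7


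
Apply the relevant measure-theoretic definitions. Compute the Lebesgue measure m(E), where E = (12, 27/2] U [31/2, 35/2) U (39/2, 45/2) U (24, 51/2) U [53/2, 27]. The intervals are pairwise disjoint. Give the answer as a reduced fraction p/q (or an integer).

For pairwise disjoint intervals, m(union_i I_i) = sum_i m(I_i),
and m is invariant under swapping open/closed endpoints (single points have measure 0).
So m(E) = sum_i (b_i - a_i).
  I_1 has length 27/2 - 12 = 3/2.
  I_2 has length 35/2 - 31/2 = 2.
  I_3 has length 45/2 - 39/2 = 3.
  I_4 has length 51/2 - 24 = 3/2.
  I_5 has length 27 - 53/2 = 1/2.
Summing:
  m(E) = 3/2 + 2 + 3 + 3/2 + 1/2 = 17/2.

17/2


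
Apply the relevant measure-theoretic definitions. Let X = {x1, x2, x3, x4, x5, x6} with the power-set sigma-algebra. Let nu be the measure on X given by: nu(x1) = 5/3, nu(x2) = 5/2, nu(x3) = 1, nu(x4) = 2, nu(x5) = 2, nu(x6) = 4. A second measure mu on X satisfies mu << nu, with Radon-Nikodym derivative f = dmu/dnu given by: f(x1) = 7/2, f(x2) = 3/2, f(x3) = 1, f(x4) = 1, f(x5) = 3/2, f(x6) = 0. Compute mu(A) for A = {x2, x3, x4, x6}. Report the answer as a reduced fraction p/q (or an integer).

By the defining property of the Radon-Nikodym derivative, for every measurable set A,
  mu(A) = integral_A f dnu.
Since nu is a discrete measure concentrated on the atoms of X, the integral over A reduces to the sum
  mu(A) = sum_{x in A} f(x) * nu({x}).
Computing each term:
  x2: f(x2) * nu(x2) = 3/2 * 5/2 = 15/4.
  x3: f(x3) * nu(x3) = 1 * 1 = 1.
  x4: f(x4) * nu(x4) = 1 * 2 = 2.
  x6: f(x6) * nu(x6) = 0 * 4 = 0.
Summing: mu(A) = 15/4 + 1 + 2 + 0 = 27/4.

27/4


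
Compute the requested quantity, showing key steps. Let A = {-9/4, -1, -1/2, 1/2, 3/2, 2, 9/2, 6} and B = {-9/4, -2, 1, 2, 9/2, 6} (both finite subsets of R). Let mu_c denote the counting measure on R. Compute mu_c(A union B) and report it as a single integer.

Counting measure on a finite set equals cardinality. By inclusion-exclusion, |A union B| = |A| + |B| - |A cap B|.
|A| = 8, |B| = 6, |A cap B| = 4.
So mu_c(A union B) = 8 + 6 - 4 = 10.

10


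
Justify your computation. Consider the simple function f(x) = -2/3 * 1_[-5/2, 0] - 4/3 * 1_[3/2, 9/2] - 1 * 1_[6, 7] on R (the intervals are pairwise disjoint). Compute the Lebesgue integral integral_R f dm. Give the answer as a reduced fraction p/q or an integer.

For a simple function f = sum_i c_i * 1_{A_i} with disjoint A_i,
  integral f dm = sum_i c_i * m(A_i).
Lengths of the A_i:
  m(A_1) = 0 - (-5/2) = 5/2.
  m(A_2) = 9/2 - 3/2 = 3.
  m(A_3) = 7 - 6 = 1.
Contributions c_i * m(A_i):
  (-2/3) * (5/2) = -5/3.
  (-4/3) * (3) = -4.
  (-1) * (1) = -1.
Total: -5/3 - 4 - 1 = -20/3.

-20/3


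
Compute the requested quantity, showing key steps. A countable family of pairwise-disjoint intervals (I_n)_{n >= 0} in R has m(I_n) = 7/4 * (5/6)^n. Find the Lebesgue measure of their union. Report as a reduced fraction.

By countable additivity of the Lebesgue measure on pairwise disjoint measurable sets,
  m(union_{n >= 0} I_n) = sum_{n >= 0} m(I_n) = sum_{n >= 0} a * r^n,
  with a = 7/4 and r = 5/6.
Since 0 < r = 5/6 < 1, the geometric series converges:
  sum_{n >= 0} a * r^n = a / (1 - r).
  = 7/4 / (1 - 5/6)
  = 7/4 / (1/6)
  = 21/2.

21/2


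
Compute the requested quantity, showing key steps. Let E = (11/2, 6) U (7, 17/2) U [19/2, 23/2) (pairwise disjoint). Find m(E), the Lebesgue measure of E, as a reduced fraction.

For pairwise disjoint intervals, m(union_i I_i) = sum_i m(I_i),
and m is invariant under swapping open/closed endpoints (single points have measure 0).
So m(E) = sum_i (b_i - a_i).
  I_1 has length 6 - 11/2 = 1/2.
  I_2 has length 17/2 - 7 = 3/2.
  I_3 has length 23/2 - 19/2 = 2.
Summing:
  m(E) = 1/2 + 3/2 + 2 = 4.

4


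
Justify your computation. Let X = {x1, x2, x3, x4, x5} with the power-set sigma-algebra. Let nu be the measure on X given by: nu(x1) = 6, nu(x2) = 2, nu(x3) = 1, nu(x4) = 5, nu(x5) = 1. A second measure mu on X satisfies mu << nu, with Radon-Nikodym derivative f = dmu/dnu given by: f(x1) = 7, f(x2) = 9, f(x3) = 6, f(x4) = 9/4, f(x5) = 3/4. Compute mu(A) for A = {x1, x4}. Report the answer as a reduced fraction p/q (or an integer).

By the defining property of the Radon-Nikodym derivative, for every measurable set A,
  mu(A) = integral_A f dnu.
Since nu is a discrete measure concentrated on the atoms of X, the integral over A reduces to the sum
  mu(A) = sum_{x in A} f(x) * nu({x}).
Computing each term:
  x1: f(x1) * nu(x1) = 7 * 6 = 42.
  x4: f(x4) * nu(x4) = 9/4 * 5 = 45/4.
Summing: mu(A) = 42 + 45/4 = 213/4.

213/4


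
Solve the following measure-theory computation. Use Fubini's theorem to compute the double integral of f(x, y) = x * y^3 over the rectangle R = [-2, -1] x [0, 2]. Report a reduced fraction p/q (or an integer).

f(x, y) is a tensor product of a function of x and a function of y, and both factors are bounded continuous (hence Lebesgue integrable) on the rectangle, so Fubini's theorem applies:
  integral_R f d(m x m) = (integral_a1^b1 x dx) * (integral_a2^b2 y^3 dy).
Inner integral in x: integral_{-2}^{-1} x dx = ((-1)^2 - (-2)^2)/2
  = -3/2.
Inner integral in y: integral_{0}^{2} y^3 dy = (2^4 - 0^4)/4
  = 4.
Product: (-3/2) * (4) = -6.

-6


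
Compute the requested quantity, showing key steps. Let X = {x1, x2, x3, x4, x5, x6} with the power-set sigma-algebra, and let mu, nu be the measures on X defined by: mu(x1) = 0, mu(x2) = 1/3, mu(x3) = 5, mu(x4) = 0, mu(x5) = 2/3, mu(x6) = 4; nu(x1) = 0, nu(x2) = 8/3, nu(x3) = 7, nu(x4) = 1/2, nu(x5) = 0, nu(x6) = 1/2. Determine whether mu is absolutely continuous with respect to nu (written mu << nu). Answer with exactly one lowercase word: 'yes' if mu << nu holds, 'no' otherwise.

mu << nu means: every nu-null measurable set is also mu-null; equivalently, for every atom x, if nu({x}) = 0 then mu({x}) = 0.
Checking each atom:
  x1: nu = 0, mu = 0 -> consistent with mu << nu.
  x2: nu = 8/3 > 0 -> no constraint.
  x3: nu = 7 > 0 -> no constraint.
  x4: nu = 1/2 > 0 -> no constraint.
  x5: nu = 0, mu = 2/3 > 0 -> violates mu << nu.
  x6: nu = 1/2 > 0 -> no constraint.
The atom(s) x5 violate the condition (nu = 0 but mu > 0). Therefore mu is NOT absolutely continuous w.r.t. nu.

no


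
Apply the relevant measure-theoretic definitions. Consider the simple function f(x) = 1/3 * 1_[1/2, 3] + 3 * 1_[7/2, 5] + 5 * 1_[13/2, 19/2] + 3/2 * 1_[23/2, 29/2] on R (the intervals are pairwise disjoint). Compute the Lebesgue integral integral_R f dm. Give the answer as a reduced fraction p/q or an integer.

For a simple function f = sum_i c_i * 1_{A_i} with disjoint A_i,
  integral f dm = sum_i c_i * m(A_i).
Lengths of the A_i:
  m(A_1) = 3 - 1/2 = 5/2.
  m(A_2) = 5 - 7/2 = 3/2.
  m(A_3) = 19/2 - 13/2 = 3.
  m(A_4) = 29/2 - 23/2 = 3.
Contributions c_i * m(A_i):
  (1/3) * (5/2) = 5/6.
  (3) * (3/2) = 9/2.
  (5) * (3) = 15.
  (3/2) * (3) = 9/2.
Total: 5/6 + 9/2 + 15 + 9/2 = 149/6.

149/6


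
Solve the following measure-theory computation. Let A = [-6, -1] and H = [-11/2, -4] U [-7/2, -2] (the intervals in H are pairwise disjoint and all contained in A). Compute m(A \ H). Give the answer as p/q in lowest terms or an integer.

The ambient interval has length m(A) = -1 - (-6) = 5.
Since the holes are disjoint and sit inside A, by finite additivity
  m(H) = sum_i (b_i - a_i), and m(A \ H) = m(A) - m(H).
Computing the hole measures:
  m(H_1) = -4 - (-11/2) = 3/2.
  m(H_2) = -2 - (-7/2) = 3/2.
Summed: m(H) = 3/2 + 3/2 = 3.
So m(A \ H) = 5 - 3 = 2.

2


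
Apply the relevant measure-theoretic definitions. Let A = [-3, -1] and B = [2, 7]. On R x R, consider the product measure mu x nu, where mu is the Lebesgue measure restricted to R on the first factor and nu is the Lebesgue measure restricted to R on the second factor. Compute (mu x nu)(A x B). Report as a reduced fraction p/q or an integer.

For a measurable rectangle A x B, the product measure satisfies
  (mu x nu)(A x B) = mu(A) * nu(B).
  mu(A) = 2.
  nu(B) = 5.
  (mu x nu)(A x B) = 2 * 5 = 10.

10


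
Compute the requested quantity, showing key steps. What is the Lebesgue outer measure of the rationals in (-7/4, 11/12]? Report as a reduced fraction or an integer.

Q cap (-7/4, 11/12] is countable; list its elements as q_1, q_2, ... . Fix eps > 0 and cover the k-th point by an interval of length eps * 2^(-k). The cover has total length eps * sum_{k>=1} 2^(-k) = eps, so by definition of outer measure m*(Q cap (-7/4, 11/12]) <= eps. Since eps was arbitrary and m* >= 0, the outer measure is 0.

0


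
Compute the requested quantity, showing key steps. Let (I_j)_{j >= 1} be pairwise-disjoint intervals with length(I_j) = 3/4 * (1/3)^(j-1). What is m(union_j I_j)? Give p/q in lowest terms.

By countable additivity of the Lebesgue measure on pairwise disjoint measurable sets,
  m(union_{j >= 1} I_j) = sum_{j >= 1} m(I_j) = sum_{j >= 1} a * r^(j-1),
  with a = 3/4 and r = 1/3.
Since 0 < r = 1/3 < 1, the geometric series converges:
  sum_{j >= 1} a * r^(j-1) = a / (1 - r).
  = 3/4 / (1 - 1/3)
  = 3/4 / (2/3)
  = 9/8.

9/8


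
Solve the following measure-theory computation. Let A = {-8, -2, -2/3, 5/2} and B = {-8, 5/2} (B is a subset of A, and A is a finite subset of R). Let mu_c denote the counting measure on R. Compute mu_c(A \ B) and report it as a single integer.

Counting measure assigns mu_c(E) = |E| (number of elements) when E is finite. For B subset A, A \ B is the set of elements of A not in B, so |A \ B| = |A| - |B|.
|A| = 4, |B| = 2, so mu_c(A \ B) = 4 - 2 = 2.

2


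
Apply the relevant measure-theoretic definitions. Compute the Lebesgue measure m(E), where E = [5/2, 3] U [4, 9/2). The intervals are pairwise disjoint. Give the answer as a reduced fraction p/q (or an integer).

For pairwise disjoint intervals, m(union_i I_i) = sum_i m(I_i),
and m is invariant under swapping open/closed endpoints (single points have measure 0).
So m(E) = sum_i (b_i - a_i).
  I_1 has length 3 - 5/2 = 1/2.
  I_2 has length 9/2 - 4 = 1/2.
Summing:
  m(E) = 1/2 + 1/2 = 1.

1


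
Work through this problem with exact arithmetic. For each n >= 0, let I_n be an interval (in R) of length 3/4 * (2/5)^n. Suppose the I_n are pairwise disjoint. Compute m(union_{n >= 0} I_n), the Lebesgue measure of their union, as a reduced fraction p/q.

By countable additivity of the Lebesgue measure on pairwise disjoint measurable sets,
  m(union_{n >= 0} I_n) = sum_{n >= 0} m(I_n) = sum_{n >= 0} a * r^n,
  with a = 3/4 and r = 2/5.
Since 0 < r = 2/5 < 1, the geometric series converges:
  sum_{n >= 0} a * r^n = a / (1 - r).
  = 3/4 / (1 - 2/5)
  = 3/4 / (3/5)
  = 5/4.

5/4


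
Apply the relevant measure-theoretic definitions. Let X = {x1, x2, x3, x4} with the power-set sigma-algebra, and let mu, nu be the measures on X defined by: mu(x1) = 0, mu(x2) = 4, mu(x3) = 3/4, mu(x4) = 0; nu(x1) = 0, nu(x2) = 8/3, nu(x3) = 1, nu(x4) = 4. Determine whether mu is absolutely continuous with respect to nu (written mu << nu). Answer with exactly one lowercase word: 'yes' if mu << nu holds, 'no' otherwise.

mu << nu means: every nu-null measurable set is also mu-null; equivalently, for every atom x, if nu({x}) = 0 then mu({x}) = 0.
Checking each atom:
  x1: nu = 0, mu = 0 -> consistent with mu << nu.
  x2: nu = 8/3 > 0 -> no constraint.
  x3: nu = 1 > 0 -> no constraint.
  x4: nu = 4 > 0 -> no constraint.
No atom violates the condition. Therefore mu << nu.

yes


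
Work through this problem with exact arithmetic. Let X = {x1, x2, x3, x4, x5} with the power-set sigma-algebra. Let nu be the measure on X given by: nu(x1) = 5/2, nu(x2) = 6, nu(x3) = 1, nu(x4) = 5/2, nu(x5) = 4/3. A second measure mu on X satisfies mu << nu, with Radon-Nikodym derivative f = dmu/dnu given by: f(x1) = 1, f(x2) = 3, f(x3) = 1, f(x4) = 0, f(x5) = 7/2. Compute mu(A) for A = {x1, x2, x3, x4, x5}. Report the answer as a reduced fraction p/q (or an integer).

By the defining property of the Radon-Nikodym derivative, for every measurable set A,
  mu(A) = integral_A f dnu.
Since nu is a discrete measure concentrated on the atoms of X, the integral over A reduces to the sum
  mu(A) = sum_{x in A} f(x) * nu({x}).
Computing each term:
  x1: f(x1) * nu(x1) = 1 * 5/2 = 5/2.
  x2: f(x2) * nu(x2) = 3 * 6 = 18.
  x3: f(x3) * nu(x3) = 1 * 1 = 1.
  x4: f(x4) * nu(x4) = 0 * 5/2 = 0.
  x5: f(x5) * nu(x5) = 7/2 * 4/3 = 14/3.
Summing: mu(A) = 5/2 + 18 + 1 + 0 + 14/3 = 157/6.

157/6


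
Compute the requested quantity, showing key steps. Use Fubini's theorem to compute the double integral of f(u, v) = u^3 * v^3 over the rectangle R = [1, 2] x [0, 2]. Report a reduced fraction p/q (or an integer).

f(u, v) is a tensor product of a function of u and a function of v, and both factors are bounded continuous (hence Lebesgue integrable) on the rectangle, so Fubini's theorem applies:
  integral_R f d(m x m) = (integral_a1^b1 u^3 du) * (integral_a2^b2 v^3 dv).
Inner integral in u: integral_{1}^{2} u^3 du = (2^4 - 1^4)/4
  = 15/4.
Inner integral in v: integral_{0}^{2} v^3 dv = (2^4 - 0^4)/4
  = 4.
Product: (15/4) * (4) = 15.

15


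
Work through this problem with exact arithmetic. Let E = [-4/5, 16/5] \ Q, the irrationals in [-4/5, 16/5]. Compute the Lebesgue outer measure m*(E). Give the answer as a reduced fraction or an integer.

The interval I = [-4/5, 16/5] has m(I) = 16/5 - (-4/5) = 4 (endpoints are measure-zero, so open/closed/half-open agree). Write I = (I cap Q) u (I \ Q). The rationals in I are countable, so m*(I cap Q) = 0 (cover each rational by intervals whose total length is arbitrarily small). By countable subadditivity m*(I) <= m*(I cap Q) + m*(I \ Q), hence m*(I \ Q) >= m(I) = 4. The reverse inequality m*(I \ Q) <= m*(I) = 4 is trivial since (I \ Q) is a subset of I. Therefore m*(I \ Q) = 4.

4


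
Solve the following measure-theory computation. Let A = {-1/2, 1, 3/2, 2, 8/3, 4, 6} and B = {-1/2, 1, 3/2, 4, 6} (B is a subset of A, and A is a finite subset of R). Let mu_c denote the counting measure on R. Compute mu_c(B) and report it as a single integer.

Counting measure assigns mu_c(E) = |E| (number of elements) when E is finite.
B has 5 element(s), so mu_c(B) = 5.

5


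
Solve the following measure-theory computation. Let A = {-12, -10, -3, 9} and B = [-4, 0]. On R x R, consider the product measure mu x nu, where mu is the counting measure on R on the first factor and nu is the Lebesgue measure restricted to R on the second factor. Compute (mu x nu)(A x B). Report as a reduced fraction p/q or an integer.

For a measurable rectangle A x B, the product measure satisfies
  (mu x nu)(A x B) = mu(A) * nu(B).
  mu(A) = 4.
  nu(B) = 4.
  (mu x nu)(A x B) = 4 * 4 = 16.

16


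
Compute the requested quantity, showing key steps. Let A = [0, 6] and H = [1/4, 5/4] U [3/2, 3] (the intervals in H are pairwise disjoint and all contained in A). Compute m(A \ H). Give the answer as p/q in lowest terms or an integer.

The ambient interval has length m(A) = 6 - 0 = 6.
Since the holes are disjoint and sit inside A, by finite additivity
  m(H) = sum_i (b_i - a_i), and m(A \ H) = m(A) - m(H).
Computing the hole measures:
  m(H_1) = 5/4 - 1/4 = 1.
  m(H_2) = 3 - 3/2 = 3/2.
Summed: m(H) = 1 + 3/2 = 5/2.
So m(A \ H) = 6 - 5/2 = 7/2.

7/2


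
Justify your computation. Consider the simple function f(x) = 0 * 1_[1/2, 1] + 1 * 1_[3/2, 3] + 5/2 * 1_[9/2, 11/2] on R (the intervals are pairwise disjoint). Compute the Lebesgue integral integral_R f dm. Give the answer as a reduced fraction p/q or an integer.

For a simple function f = sum_i c_i * 1_{A_i} with disjoint A_i,
  integral f dm = sum_i c_i * m(A_i).
Lengths of the A_i:
  m(A_1) = 1 - 1/2 = 1/2.
  m(A_2) = 3 - 3/2 = 3/2.
  m(A_3) = 11/2 - 9/2 = 1.
Contributions c_i * m(A_i):
  (0) * (1/2) = 0.
  (1) * (3/2) = 3/2.
  (5/2) * (1) = 5/2.
Total: 0 + 3/2 + 5/2 = 4.

4


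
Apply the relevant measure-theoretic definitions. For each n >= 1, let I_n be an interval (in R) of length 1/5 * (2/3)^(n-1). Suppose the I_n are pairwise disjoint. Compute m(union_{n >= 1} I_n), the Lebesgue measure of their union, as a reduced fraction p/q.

By countable additivity of the Lebesgue measure on pairwise disjoint measurable sets,
  m(union_{n >= 1} I_n) = sum_{n >= 1} m(I_n) = sum_{n >= 1} a * r^(n-1),
  with a = 1/5 and r = 2/3.
Since 0 < r = 2/3 < 1, the geometric series converges:
  sum_{n >= 1} a * r^(n-1) = a / (1 - r).
  = 1/5 / (1 - 2/3)
  = 1/5 / (1/3)
  = 3/5.

3/5


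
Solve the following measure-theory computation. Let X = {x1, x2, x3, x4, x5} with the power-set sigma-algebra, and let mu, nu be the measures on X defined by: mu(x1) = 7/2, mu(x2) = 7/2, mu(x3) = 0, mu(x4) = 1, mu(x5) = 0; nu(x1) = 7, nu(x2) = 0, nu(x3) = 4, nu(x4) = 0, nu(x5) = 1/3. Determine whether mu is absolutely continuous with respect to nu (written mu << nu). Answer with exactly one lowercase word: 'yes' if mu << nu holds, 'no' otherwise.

mu << nu means: every nu-null measurable set is also mu-null; equivalently, for every atom x, if nu({x}) = 0 then mu({x}) = 0.
Checking each atom:
  x1: nu = 7 > 0 -> no constraint.
  x2: nu = 0, mu = 7/2 > 0 -> violates mu << nu.
  x3: nu = 4 > 0 -> no constraint.
  x4: nu = 0, mu = 1 > 0 -> violates mu << nu.
  x5: nu = 1/3 > 0 -> no constraint.
The atom(s) x2, x4 violate the condition (nu = 0 but mu > 0). Therefore mu is NOT absolutely continuous w.r.t. nu.

no


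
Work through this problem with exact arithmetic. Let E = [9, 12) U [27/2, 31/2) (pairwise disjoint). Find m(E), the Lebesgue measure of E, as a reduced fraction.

For pairwise disjoint intervals, m(union_i I_i) = sum_i m(I_i),
and m is invariant under swapping open/closed endpoints (single points have measure 0).
So m(E) = sum_i (b_i - a_i).
  I_1 has length 12 - 9 = 3.
  I_2 has length 31/2 - 27/2 = 2.
Summing:
  m(E) = 3 + 2 = 5.

5


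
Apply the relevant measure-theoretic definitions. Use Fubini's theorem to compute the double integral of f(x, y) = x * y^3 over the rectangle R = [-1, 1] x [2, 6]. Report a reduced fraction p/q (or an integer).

f(x, y) is a tensor product of a function of x and a function of y, and both factors are bounded continuous (hence Lebesgue integrable) on the rectangle, so Fubini's theorem applies:
  integral_R f d(m x m) = (integral_a1^b1 x dx) * (integral_a2^b2 y^3 dy).
Inner integral in x: integral_{-1}^{1} x dx = (1^2 - (-1)^2)/2
  = 0.
Inner integral in y: integral_{2}^{6} y^3 dy = (6^4 - 2^4)/4
  = 320.
Product: (0) * (320) = 0.

0
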